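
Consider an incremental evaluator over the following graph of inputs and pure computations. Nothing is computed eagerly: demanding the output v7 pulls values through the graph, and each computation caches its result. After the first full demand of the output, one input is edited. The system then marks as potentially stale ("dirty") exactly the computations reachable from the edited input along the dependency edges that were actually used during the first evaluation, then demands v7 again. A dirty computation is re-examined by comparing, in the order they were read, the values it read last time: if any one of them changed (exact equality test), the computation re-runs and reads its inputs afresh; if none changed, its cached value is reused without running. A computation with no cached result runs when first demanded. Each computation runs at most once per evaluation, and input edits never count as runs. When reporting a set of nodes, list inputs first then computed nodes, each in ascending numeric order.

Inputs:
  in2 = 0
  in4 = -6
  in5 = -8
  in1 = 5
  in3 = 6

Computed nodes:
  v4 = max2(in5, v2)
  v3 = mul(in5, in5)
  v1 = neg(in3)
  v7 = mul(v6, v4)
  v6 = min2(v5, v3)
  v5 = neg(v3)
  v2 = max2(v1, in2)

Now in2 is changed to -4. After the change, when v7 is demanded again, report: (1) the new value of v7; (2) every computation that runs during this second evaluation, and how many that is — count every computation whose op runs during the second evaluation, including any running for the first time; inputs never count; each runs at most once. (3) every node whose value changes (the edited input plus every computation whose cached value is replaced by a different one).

v7 now evaluates to 256.
Run set: v2, v4, v7 (3 run).
Changed values: in2, v2, v4, v7.

Initial pass — values computed on the first demand:
  v1 = neg(6) = -6
  v2 = max2(-6, 0) = 0
  v3 = mul(-8, -8) = 64
  v4 = max2(-8, 0) = 0
  v5 = neg(64) = -64
  v6 = min2(-64, 64) = -64
  v7 = mul(-64, 0) = 0

Second demand — change propagation:
  v2: re-runs because in2 0->-4; new result -4.
  v4: re-runs because v2 0->-4; new result -4.
  v7: re-runs because v4 0->-4; new result 256.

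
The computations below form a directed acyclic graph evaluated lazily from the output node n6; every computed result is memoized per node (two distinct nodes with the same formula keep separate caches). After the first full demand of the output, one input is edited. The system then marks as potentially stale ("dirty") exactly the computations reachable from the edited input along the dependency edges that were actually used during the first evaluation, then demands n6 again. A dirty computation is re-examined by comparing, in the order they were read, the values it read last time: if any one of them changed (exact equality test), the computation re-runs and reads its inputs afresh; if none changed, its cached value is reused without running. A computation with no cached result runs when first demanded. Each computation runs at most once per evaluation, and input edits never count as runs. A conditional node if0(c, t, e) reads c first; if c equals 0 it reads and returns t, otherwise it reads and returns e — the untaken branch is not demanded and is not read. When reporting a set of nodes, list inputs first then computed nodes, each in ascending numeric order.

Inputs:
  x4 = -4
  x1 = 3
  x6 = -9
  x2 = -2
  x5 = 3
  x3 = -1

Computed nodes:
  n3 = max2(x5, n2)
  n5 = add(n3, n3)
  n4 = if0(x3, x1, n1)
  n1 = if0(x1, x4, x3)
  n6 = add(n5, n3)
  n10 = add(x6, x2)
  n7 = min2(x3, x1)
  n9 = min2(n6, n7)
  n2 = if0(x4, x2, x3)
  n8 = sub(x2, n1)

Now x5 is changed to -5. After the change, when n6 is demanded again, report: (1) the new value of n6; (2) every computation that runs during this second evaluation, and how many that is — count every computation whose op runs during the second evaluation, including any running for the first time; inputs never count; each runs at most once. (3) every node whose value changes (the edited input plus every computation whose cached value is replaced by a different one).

First demand of the output computes:
  n2 = if0(x4=-4 -> else branch x3) = -1
  n3 = max2(3, -1) = 3
  n5 = add(3, 3) = 6
  n6 = add(6, 3) = 9

After the edit, cleaning proceeds:
  n3: a read changed (x5 3->-5) — executes, giving -1.
  n5: a read changed (n3 3->-1; n3 3->-1) — executes, giving -2.
  n6: a read changed (n5 6->-2; n3 3->-1) — executes, giving -3.

Demanding n6 again yields -3.
3 computations run: n3, n5, n6.
The nodes whose values change: x5, n3, n5, n6.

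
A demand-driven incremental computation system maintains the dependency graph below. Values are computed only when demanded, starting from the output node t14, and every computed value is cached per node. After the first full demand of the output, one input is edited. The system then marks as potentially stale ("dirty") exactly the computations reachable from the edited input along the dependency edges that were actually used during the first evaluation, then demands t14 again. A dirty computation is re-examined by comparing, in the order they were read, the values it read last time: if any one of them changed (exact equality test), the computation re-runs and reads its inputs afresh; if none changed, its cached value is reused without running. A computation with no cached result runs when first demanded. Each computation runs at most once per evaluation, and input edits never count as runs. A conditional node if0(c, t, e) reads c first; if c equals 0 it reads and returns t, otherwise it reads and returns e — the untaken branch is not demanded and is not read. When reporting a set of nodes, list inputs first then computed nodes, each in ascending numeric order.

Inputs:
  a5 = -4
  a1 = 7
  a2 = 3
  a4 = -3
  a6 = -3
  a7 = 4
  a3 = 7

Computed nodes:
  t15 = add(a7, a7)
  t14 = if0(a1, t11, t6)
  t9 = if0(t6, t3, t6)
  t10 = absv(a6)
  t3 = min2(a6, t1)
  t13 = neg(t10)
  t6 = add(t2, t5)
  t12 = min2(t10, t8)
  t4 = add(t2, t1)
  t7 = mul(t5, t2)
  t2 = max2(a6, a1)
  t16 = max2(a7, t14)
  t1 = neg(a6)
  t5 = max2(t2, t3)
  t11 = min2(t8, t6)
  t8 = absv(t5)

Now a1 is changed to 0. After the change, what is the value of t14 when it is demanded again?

New value of t14: 0.
Key observation: a condition flipped, so demand reaches new nodes — t8, t11 run for the first time.

First evaluation (everything demanded from the output):
  t1 = neg(-3) = 3
  t2 = max2(-3, 7) = 7
  t3 = min2(-3, 3) = -3
  t5 = max2(7, -3) = 7
  t6 = add(7, 7) = 14
  t14 = if0(a1=7 -> else branch t6) = 14

Propagation after the edit:
  t2: runs — a1 7->0; result 0.
  t5: runs — t2 7->0; result 0.
  t6: runs — t2 7->0; t5 7->0; result 0.
  t8: demanded for the first time — runs, produces 0.
  t11: demanded for the first time — runs, produces 0.
  t14: runs — a1 7->0; t6 14->0; result 0.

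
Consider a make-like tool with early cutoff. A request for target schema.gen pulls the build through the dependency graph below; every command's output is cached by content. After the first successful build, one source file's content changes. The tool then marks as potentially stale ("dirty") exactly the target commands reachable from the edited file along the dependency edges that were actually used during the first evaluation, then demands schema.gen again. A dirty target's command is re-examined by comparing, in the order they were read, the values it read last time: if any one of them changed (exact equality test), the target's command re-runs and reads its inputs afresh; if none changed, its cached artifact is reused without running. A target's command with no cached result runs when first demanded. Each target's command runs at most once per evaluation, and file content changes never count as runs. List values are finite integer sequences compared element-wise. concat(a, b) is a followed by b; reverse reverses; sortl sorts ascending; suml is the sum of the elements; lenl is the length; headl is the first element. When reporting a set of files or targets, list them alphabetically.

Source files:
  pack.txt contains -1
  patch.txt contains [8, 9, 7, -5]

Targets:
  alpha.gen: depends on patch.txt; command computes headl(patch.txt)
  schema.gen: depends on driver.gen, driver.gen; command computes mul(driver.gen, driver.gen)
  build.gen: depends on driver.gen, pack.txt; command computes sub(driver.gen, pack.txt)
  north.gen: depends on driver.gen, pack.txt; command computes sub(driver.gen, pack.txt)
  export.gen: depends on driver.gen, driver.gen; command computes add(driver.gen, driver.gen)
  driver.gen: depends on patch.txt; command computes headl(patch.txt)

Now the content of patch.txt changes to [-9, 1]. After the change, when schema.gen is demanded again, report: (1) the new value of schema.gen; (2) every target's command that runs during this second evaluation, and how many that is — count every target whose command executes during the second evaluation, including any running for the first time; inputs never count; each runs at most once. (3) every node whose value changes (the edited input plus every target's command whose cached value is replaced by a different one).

Demanding schema.gen again yields 81.
2 target commands run: driver.gen, schema.gen.
The nodes whose values change: driver.gen, patch.txt, schema.gen.

First demand of the output computes:
  driver.gen = headl([8, 9, 7, -5]) = 8
  schema.gen = mul(8, 8) = 64

After the edit, cleaning proceeds:
  driver.gen: a read changed (patch.txt [8, 9, 7, -5]->[-9, 1]) — executes, giving -9.
  schema.gen: a read changed (driver.gen 8->-9; driver.gen 8->-9) — executes, giving 81.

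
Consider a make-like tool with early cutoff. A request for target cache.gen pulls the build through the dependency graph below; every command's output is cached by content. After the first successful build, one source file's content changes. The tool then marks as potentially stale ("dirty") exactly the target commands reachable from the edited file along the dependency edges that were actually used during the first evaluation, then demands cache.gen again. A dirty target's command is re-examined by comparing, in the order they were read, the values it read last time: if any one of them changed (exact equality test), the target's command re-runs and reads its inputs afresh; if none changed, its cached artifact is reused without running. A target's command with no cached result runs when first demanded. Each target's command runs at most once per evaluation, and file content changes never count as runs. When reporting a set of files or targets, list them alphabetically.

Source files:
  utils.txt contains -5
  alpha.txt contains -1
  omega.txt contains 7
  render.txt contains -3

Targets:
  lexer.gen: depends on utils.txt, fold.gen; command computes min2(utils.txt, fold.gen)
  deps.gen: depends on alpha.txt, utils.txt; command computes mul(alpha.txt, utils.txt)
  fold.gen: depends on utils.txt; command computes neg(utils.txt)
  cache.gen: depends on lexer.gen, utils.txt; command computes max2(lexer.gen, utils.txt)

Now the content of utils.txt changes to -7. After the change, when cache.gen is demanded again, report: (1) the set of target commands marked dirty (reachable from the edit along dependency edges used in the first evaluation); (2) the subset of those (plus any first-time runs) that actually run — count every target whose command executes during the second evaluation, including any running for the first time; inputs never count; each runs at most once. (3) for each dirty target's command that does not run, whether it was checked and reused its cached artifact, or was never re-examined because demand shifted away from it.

The edit dirties: cache.gen, fold.gen, lexer.gen.
3 target commands run: cache.gen, fold.gen, lexer.gen.
No dirty target's command escaped a run.

First demand of the output computes:
  fold.gen = neg(-5) = 5
  lexer.gen = min2(-5, 5) = -5
  cache.gen = max2(-5, -5) = -5

After the edit, cleaning proceeds:
  fold.gen: a read changed (utils.txt -5->-7) — executes, giving 7.
  lexer.gen: a read changed (utils.txt -5->-7; fold.gen 5->7) — executes, giving -7.
  cache.gen: a read changed (lexer.gen -5->-7; utils.txt -5->-7) — executes, giving -7.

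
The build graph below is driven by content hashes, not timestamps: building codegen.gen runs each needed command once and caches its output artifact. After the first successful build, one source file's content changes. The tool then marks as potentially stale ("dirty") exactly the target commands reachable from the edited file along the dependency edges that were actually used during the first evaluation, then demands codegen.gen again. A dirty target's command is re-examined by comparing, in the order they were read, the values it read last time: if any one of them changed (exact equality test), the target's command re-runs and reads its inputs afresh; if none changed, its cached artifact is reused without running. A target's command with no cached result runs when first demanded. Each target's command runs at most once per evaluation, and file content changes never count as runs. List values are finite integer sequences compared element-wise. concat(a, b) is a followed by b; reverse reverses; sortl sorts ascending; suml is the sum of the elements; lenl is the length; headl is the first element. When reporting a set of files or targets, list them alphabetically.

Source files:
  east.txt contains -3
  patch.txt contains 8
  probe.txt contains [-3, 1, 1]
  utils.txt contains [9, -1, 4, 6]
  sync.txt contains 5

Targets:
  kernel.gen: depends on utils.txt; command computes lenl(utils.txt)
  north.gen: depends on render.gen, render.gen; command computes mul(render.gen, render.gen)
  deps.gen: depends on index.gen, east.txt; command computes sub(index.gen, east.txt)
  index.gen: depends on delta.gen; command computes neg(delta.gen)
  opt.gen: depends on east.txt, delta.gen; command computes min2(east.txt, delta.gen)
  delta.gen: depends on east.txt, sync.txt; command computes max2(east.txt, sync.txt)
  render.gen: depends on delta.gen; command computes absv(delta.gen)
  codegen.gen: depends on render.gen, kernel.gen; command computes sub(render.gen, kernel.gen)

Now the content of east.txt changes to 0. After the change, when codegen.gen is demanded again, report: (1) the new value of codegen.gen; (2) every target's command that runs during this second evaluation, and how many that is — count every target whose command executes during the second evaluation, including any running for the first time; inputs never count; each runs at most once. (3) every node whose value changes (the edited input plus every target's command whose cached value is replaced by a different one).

codegen.gen now evaluates to 1.
Run set: delta.gen (1 run).
Changed values: east.txt.
The important point: delta.gen recomputes to an identical value, and the output ends up unchanged.

Initial pass — values computed on the first demand:
  delta.gen = max2(-3, 5) = 5
  kernel.gen = lenl([9, -1, 4, 6]) = 4
  render.gen = absv(5) = 5
  codegen.gen = sub(5, 4) = 1

Second demand — change propagation:
  delta.gen: re-runs because east.txt -3->0; new result 5 (unchanged).
  render.gen: re-examined; everything it read last time is the same (delta.gen unchanged) — cache 5 kept, no run.
  codegen.gen: re-examined; everything it read last time is the same (render.gen unchanged, kernel.gen unchanged) — cache 1 kept, no run.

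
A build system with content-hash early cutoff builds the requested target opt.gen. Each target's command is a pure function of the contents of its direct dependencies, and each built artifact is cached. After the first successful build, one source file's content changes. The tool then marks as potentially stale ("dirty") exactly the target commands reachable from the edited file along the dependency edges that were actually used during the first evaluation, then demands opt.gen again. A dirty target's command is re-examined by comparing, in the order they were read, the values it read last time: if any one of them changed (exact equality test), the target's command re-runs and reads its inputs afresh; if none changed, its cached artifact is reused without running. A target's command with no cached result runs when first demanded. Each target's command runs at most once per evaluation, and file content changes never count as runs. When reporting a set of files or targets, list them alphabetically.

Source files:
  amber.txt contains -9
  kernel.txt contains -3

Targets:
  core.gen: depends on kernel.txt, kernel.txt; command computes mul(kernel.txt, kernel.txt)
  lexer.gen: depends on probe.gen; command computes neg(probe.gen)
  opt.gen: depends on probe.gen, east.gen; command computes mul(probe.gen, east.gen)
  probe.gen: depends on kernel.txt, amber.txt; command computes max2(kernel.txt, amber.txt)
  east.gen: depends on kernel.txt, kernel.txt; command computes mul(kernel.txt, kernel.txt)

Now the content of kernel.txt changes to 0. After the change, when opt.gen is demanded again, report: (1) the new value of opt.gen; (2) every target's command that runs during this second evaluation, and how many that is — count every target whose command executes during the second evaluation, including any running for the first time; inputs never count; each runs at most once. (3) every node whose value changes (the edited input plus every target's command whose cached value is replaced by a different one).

New value of opt.gen: 0.
Target commands that run: east.gen, opt.gen, probe.gen — 3 in total.
Values that change: east.gen, kernel.txt, opt.gen, probe.gen.

First evaluation (everything demanded from the output):
  east.gen = mul(-3, -3) = 9
  probe.gen = max2(-3, -9) = -3
  opt.gen = mul(-3, 9) = -27

Propagation after the edit:
  east.gen: runs — kernel.txt -3->0; kernel.txt -3->0; result 0.
  probe.gen: runs — kernel.txt -3->0; result 0.
  opt.gen: runs — probe.gen -3->0; east.gen 9->0; result 0.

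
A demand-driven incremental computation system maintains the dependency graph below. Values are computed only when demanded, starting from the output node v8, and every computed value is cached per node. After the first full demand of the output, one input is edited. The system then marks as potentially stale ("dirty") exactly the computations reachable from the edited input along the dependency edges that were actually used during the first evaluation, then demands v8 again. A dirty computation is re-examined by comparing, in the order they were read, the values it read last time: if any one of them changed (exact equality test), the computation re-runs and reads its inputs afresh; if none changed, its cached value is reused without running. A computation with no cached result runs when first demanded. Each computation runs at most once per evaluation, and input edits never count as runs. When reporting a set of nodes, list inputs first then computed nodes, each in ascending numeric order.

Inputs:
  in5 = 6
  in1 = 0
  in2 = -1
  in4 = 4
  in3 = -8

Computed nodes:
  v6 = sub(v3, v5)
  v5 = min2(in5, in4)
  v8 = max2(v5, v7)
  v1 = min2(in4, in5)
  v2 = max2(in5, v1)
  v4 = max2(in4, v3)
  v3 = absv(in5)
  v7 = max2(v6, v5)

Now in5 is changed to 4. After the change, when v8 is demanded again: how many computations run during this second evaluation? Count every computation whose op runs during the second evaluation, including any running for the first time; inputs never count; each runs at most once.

First evaluation (everything demanded from the output):
  v3 = absv(6) = 6
  v5 = min2(6, 4) = 4
  v6 = sub(6, 4) = 2
  v7 = max2(2, 4) = 4
  v8 = max2(4, 4) = 4

Propagation after the edit:
  v3: runs — in5 6->4; result 4.
  v5: runs — in5 6->4; result 4 (same value as before).
  v6: runs — v3 6->4; result 0.
  v7: runs — v6 2->0; result 4 (same value as before).
  v8: checked — values it read are unchanged (v5 unchanged, v7 unchanged); reused cached 4 without running.

Key observation: the cutoff stops propagation at v8 — its inputs' values are unchanged, so it reuses its cache.

Computations that run: v3, v5, v6, v7 — 4 in total.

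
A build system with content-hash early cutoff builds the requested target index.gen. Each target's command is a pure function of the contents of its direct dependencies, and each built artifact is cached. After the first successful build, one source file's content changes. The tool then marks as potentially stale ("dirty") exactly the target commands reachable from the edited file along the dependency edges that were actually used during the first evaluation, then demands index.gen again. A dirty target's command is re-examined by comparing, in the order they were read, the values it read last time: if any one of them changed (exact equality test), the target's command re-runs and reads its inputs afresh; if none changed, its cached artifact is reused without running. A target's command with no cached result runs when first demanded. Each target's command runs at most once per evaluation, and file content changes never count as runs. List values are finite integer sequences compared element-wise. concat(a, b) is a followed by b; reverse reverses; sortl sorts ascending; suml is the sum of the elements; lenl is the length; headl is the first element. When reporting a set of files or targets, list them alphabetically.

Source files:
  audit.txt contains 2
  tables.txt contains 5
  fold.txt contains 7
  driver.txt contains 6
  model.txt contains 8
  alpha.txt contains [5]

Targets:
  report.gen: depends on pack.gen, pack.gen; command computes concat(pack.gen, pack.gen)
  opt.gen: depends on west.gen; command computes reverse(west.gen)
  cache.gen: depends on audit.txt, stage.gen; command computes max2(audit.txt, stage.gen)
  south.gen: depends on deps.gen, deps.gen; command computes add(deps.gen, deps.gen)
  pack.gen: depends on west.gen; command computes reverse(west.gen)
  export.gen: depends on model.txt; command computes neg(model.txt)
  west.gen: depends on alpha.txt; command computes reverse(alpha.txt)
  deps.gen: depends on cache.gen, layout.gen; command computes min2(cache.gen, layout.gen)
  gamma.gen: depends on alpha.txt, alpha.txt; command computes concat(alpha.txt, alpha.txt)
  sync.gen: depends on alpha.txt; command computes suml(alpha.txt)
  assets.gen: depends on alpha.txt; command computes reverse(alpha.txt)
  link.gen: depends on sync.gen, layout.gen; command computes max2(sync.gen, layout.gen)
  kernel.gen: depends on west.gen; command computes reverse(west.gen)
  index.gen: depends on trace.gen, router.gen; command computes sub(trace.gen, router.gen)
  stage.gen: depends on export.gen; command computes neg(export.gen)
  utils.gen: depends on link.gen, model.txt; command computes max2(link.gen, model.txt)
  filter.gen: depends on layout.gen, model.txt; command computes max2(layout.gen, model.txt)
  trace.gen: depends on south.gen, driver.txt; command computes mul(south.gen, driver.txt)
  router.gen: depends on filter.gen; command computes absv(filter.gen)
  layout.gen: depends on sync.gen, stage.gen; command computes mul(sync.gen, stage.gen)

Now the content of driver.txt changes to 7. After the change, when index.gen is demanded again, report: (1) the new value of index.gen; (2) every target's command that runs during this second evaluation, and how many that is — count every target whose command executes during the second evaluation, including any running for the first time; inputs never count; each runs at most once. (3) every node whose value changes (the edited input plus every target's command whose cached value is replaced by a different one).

First evaluation (everything demanded from the output):
  export.gen = neg(8) = -8
  stage.gen = neg(-8) = 8
  cache.gen = max2(2, 8) = 8
  sync.gen = suml([5]) = 5
  layout.gen = mul(5, 8) = 40
  deps.gen = min2(8, 40) = 8
  filter.gen = max2(40, 8) = 40
  router.gen = absv(40) = 40
  south.gen = add(8, 8) = 16
  trace.gen = mul(16, 6) = 96
  index.gen = sub(96, 40) = 56

Propagation after the edit:
  trace.gen: runs — driver.txt 6->7; result 112.
  index.gen: runs — trace.gen 96->112; result 72.

New value of index.gen: 72.
Target commands that run: index.gen, trace.gen — 2 in total.
Values that change: driver.txt, index.gen, trace.gen.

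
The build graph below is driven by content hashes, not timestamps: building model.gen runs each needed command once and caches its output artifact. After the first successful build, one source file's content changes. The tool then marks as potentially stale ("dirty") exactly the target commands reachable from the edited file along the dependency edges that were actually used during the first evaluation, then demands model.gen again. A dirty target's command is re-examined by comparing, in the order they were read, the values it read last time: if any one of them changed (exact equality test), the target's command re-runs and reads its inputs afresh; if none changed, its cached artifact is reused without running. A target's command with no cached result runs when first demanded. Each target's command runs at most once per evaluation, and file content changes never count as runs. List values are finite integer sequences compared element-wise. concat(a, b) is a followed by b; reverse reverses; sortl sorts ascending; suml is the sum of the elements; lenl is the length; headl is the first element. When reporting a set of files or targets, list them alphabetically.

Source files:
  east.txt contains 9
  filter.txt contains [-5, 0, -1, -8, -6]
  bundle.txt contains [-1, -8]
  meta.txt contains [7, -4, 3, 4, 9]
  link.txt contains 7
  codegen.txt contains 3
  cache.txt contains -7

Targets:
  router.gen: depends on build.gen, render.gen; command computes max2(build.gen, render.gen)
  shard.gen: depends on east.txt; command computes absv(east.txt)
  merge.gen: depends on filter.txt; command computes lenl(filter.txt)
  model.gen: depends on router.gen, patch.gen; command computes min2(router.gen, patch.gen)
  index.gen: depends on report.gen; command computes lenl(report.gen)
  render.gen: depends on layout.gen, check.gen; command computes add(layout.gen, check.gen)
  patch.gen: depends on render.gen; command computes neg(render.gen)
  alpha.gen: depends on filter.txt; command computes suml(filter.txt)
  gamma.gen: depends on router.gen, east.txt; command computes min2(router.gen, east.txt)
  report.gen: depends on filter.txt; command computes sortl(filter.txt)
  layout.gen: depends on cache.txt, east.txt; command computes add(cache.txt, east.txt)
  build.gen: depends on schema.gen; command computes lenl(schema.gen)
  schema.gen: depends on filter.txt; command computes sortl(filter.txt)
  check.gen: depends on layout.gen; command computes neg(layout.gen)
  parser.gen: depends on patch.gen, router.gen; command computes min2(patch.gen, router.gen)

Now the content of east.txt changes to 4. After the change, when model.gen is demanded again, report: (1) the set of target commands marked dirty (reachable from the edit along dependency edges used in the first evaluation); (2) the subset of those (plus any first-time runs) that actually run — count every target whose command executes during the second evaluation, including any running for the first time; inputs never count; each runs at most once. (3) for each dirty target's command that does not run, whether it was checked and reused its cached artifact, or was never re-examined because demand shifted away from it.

Dirty set: check.gen, layout.gen, model.gen, patch.gen, render.gen, router.gen.
Run set: check.gen, layout.gen, render.gen (3 run).
Re-examined without running (cache reused): model.gen, patch.gen, router.gen.
The important point: render.gen recomputes to an identical value, and the output ends up unchanged.

Initial pass — values computed on the first demand:
  layout.gen = add(-7, 9) = 2
  check.gen = neg(2) = -2
  render.gen = add(2, -2) = 0
  patch.gen = neg(0) = 0
  schema.gen = sortl([-5, 0, -1, -8, -6]) = [-8, -6, -5, -1, 0]
  build.gen = lenl([-8, -6, -5, -1, 0]) = 5
  router.gen = max2(5, 0) = 5
  model.gen = min2(5, 0) = 0

Second demand — change propagation:
  layout.gen: re-runs because east.txt 9->4; new result -3.
  check.gen: re-runs because layout.gen 2->-3; new result 3.
  render.gen: re-runs because layout.gen 2->-3; check.gen -2->3; new result 0 (unchanged).
  patch.gen: re-examined; everything it read last time is the same (render.gen unchanged) — cache 0 kept, no run.
  router.gen: re-examined; everything it read last time is the same (build.gen unchanged, render.gen unchanged) — cache 5 kept, no run.
  model.gen: re-examined; everything it read last time is the same (router.gen unchanged, patch.gen unchanged) — cache 0 kept, no run.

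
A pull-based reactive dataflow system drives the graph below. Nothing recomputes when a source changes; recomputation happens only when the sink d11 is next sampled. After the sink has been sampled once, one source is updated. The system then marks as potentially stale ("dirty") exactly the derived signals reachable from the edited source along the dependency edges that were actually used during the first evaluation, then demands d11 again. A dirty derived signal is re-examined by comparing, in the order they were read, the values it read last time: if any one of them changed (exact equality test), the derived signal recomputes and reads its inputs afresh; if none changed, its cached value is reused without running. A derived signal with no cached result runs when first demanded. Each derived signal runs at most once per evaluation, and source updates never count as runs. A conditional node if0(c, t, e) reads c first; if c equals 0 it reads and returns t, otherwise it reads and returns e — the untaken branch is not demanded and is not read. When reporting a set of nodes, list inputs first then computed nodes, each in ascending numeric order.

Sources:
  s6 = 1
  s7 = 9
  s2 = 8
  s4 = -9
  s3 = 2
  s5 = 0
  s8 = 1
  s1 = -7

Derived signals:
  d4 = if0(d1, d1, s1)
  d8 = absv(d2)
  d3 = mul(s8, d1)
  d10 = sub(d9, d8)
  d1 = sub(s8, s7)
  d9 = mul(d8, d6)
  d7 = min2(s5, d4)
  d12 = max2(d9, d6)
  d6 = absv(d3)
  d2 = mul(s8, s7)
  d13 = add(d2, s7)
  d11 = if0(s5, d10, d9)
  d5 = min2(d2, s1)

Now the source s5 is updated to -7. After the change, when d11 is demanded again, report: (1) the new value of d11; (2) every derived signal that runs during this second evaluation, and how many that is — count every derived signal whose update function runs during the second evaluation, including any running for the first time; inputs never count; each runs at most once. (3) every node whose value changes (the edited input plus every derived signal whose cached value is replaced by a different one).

New value of d11: 72.
Derived signals that run: d11 — 1 in total.
Values that change: s5, d11.

First evaluation (everything demanded from the output):
  d1 = sub(1, 9) = -8
  d2 = mul(1, 9) = 9
  d3 = mul(1, -8) = -8
  d6 = absv(-8) = 8
  d8 = absv(9) = 9
  d9 = mul(9, 8) = 72
  d10 = sub(72, 9) = 63
  d11 = if0(s5=0 -> then branch d10) = 63

Propagation after the edit:
  d11: runs — s5 0->-7; result 72.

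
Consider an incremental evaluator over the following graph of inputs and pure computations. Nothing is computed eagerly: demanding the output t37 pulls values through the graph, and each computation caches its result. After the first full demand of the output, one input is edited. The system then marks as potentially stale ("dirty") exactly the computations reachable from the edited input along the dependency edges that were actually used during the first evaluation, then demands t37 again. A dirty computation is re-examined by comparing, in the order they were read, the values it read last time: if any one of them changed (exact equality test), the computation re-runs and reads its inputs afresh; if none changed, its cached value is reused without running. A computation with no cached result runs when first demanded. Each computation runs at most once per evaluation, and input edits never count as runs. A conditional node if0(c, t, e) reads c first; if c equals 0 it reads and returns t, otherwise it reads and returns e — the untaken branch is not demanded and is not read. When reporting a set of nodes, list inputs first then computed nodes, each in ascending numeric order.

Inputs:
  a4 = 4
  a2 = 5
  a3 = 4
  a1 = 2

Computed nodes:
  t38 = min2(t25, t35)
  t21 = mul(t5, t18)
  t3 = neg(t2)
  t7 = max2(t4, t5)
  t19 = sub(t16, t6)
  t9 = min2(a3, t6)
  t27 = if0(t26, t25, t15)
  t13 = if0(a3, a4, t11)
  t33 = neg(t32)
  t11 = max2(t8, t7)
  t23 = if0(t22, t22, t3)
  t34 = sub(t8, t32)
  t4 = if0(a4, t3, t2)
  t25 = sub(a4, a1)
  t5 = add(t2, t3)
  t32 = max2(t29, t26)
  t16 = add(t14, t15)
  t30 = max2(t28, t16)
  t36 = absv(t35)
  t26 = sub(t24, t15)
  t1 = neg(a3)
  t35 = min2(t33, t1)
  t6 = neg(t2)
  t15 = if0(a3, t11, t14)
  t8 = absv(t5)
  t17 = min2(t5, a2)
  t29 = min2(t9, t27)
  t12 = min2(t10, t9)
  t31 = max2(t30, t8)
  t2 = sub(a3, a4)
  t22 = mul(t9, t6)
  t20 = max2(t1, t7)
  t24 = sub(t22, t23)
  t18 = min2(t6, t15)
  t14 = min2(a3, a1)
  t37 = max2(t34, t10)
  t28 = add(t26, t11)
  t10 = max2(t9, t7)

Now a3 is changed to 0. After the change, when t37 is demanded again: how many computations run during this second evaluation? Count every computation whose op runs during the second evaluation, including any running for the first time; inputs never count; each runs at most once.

Run set: t2, t3, t4, t5, t6, t7, t9, t11, t15, t22, t25, t26, t27, t32 (14 run).
The important point: the flipped condition redirects demand; t14 is left stale, never re-checked.

Initial pass — values computed on the first demand:
  t2 = sub(4, 4) = 0
  t3 = neg(0) = 0
  t4 = if0(a4=4 -> else branch t2) = 0
  t5 = add(0, 0) = 0
  t6 = neg(0) = 0
  t7 = max2(0, 0) = 0
  t8 = absv(0) = 0
  t9 = min2(4, 0) = 0
  t10 = max2(0, 0) = 0
  t14 = min2(4, 2) = 2
  t15 = if0(a3=4 -> else branch t14) = 2
  t22 = mul(0, 0) = 0
  t23 = if0(t22=0 -> then branch t22) = 0
  t24 = sub(0, 0) = 0
  t26 = sub(0, 2) = -2
  t27 = if0(t26=-2 -> else branch t15) = 2
  t29 = min2(0, 2) = 0
  t32 = max2(0, -2) = 0
  t34 = sub(0, 0) = 0
  t37 = max2(0, 0) = 0

Second demand — change propagation:
  t2: re-runs because a3 4->0; new result -4.
  t3: re-runs because t2 0->-4; new result 4.
  t4: re-runs because t2 0->-4; new result -4.
  t5: re-runs because t2 0->-4; t3 0->4; new result 0 (unchanged).
  t6: re-runs because t2 0->-4; new result 4.
  t7: re-runs because t4 0->-4; new result 0 (unchanged).
  t8: re-examined; everything it read last time is the same (t5 unchanged) — cache 0 kept, no run.
  t9: re-runs because a3 4->0; t6 0->4; new result 0 (unchanged).
  t10: re-examined; everything it read last time is the same (t9 unchanged, t7 unchanged) — cache 0 kept, no run.
  t11: newly demanded (no cache) — executes and yields 0.
  t14: dirty yet unreached — the second evaluation never asks for it.
  t15: re-runs because a3 4->0; new result 0.
  t22: re-runs because t6 0->4; new result 0 (unchanged).
  t23: re-examined; everything it read last time is the same (t22 unchanged, t22 unchanged) — cache 0 kept, no run.
  t24: re-examined; everything it read last time is the same (t22 unchanged, t23 unchanged) — cache 0 kept, no run.
  t25: newly demanded (no cache) — executes and yields 2.
  t26: re-runs because t15 2->0; new result 0.
  t27: re-runs because t26 -2->0; t15 2->0; new result 2 (unchanged).
  t29: re-examined; everything it read last time is the same (t9 unchanged, t27 unchanged) — cache 0 kept, no run.
  t32: re-runs because t26 -2->0; new result 0 (unchanged).
  t34: re-examined; everything it read last time is the same (t8 unchanged, t32 unchanged) — cache 0 kept, no run.
  t37: re-examined; everything it read last time is the same (t34 unchanged, t10 unchanged) — cache 0 kept, no run.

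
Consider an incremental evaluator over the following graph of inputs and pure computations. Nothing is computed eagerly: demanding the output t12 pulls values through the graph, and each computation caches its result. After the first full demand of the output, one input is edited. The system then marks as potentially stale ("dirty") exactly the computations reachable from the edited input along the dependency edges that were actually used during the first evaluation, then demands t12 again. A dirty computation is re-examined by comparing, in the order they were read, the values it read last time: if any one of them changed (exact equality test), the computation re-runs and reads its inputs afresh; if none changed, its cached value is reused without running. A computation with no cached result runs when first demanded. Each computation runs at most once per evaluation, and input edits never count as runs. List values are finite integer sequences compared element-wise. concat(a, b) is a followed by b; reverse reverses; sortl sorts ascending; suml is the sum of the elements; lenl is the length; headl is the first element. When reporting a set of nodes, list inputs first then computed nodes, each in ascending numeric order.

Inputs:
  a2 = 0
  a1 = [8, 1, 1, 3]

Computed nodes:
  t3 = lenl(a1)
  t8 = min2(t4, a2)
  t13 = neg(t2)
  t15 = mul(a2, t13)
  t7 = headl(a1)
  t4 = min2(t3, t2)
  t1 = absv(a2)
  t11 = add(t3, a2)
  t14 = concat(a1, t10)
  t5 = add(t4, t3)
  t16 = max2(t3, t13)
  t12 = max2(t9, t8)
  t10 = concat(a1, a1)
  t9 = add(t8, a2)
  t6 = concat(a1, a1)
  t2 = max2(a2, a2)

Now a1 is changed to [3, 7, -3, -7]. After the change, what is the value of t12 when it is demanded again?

t12 now evaluates to 0.
The important point: t3 recomputes to an identical value, and the output ends up unchanged.

Initial pass — values computed on the first demand:
  t2 = max2(0, 0) = 0
  t3 = lenl([8, 1, 1, 3]) = 4
  t4 = min2(4, 0) = 0
  t8 = min2(0, 0) = 0
  t9 = add(0, 0) = 0
  t12 = max2(0, 0) = 0

Second demand — change propagation:
  t3: re-runs because a1 [8, 1, 1, 3]->[3, 7, -3, -7]; new result 4 (unchanged).
  t4: re-examined; everything it read last time is the same (t3 unchanged, t2 unchanged) — cache 0 kept, no run.
  t8: re-examined; everything it read last time is the same (t4 unchanged, a2 unchanged) — cache 0 kept, no run.
  t9: re-examined; everything it read last time is the same (t8 unchanged, a2 unchanged) — cache 0 kept, no run.
  t12: re-examined; everything it read last time is the same (t9 unchanged, t8 unchanged) — cache 0 kept, no run.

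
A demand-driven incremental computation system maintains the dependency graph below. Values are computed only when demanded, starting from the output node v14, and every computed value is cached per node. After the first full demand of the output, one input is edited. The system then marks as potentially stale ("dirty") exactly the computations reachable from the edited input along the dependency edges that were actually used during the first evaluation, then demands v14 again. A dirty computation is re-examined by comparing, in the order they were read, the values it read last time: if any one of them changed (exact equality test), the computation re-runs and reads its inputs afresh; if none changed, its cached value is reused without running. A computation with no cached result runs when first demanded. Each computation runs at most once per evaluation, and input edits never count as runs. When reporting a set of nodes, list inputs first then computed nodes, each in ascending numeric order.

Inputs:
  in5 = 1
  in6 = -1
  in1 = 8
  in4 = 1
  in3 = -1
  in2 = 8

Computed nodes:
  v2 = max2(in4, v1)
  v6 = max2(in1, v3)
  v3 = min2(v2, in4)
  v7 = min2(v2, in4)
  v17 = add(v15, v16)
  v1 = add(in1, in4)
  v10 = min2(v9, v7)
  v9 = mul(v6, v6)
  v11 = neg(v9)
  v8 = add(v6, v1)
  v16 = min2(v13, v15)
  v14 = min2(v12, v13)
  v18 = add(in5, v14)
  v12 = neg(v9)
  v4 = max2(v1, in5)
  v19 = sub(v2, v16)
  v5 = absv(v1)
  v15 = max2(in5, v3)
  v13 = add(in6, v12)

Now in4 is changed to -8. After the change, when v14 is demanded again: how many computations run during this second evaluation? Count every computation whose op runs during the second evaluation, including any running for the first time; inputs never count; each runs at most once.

Computations that run: v1, v2, v3, v6 — 4 in total.
Key observation: the change is absorbed at v6 — it re-runs but produces the same value, and the output's value is unchanged.

First evaluation (everything demanded from the output):
  v1 = add(8, 1) = 9
  v2 = max2(1, 9) = 9
  v3 = min2(9, 1) = 1
  v6 = max2(8, 1) = 8
  v9 = mul(8, 8) = 64
  v12 = neg(64) = -64
  v13 = add(-1, -64) = -65
  v14 = min2(-64, -65) = -65

Propagation after the edit:
  v1: runs — in4 1->-8; result 0.
  v2: runs — in4 1->-8; v1 9->0; result 0.
  v3: runs — v2 9->0; in4 1->-8; result -8.
  v6: runs — v3 1->-8; result 8 (same value as before).
  v9: checked — values it read are unchanged (v6 unchanged, v6 unchanged); reused cached 64 without running.
  v12: checked — values it read are unchanged (v9 unchanged); reused cached -64 without running.
  v13: checked — values it read are unchanged (in6 unchanged, v12 unchanged); reused cached -65 without running.
  v14: checked — values it read are unchanged (v12 unchanged, v13 unchanged); reused cached -65 without running.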